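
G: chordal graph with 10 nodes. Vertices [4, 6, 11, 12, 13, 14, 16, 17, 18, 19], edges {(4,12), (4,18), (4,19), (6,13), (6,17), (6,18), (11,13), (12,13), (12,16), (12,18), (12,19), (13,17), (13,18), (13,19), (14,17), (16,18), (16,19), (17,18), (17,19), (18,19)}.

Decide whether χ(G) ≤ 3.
No, G is not 3-colorable

The clique on vertices [13, 17, 18, 19] has size 4 > 3, so it alone needs 4 colors.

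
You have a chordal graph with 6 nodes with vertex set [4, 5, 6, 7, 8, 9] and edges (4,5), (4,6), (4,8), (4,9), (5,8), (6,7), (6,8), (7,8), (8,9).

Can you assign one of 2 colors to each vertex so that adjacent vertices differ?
The clique on vertices [4, 8, 9] has size 3 > 2, so it alone needs 3 colors.

No, G is not 2-colorable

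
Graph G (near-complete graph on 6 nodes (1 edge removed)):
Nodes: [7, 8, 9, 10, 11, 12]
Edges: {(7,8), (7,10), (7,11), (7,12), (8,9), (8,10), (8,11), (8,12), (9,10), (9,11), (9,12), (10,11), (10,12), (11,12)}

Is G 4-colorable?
No, G is not 4-colorable

The clique on vertices [8, 9, 10, 11, 12] has size 5 > 4, so it alone needs 5 colors.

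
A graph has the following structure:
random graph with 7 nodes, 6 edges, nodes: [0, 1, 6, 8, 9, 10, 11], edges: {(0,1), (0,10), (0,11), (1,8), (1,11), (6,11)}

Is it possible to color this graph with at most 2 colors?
No, G is not 2-colorable

The clique on vertices [0, 1, 11] has size 3 > 2, so it alone needs 3 colors.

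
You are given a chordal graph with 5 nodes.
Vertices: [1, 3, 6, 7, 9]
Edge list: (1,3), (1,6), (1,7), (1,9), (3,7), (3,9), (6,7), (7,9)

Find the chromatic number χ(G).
Clique number ω(G) = 4 (lower bound: χ ≥ ω).
The clique on [1, 3, 7, 9] has size 4, forcing χ ≥ 4, and the coloring below uses 4 colors, so χ(G) = 4.
A valid 4-coloring: color 1: [7]; color 2: [1]; color 3: [3, 6]; color 4: [9].

χ(G) = 4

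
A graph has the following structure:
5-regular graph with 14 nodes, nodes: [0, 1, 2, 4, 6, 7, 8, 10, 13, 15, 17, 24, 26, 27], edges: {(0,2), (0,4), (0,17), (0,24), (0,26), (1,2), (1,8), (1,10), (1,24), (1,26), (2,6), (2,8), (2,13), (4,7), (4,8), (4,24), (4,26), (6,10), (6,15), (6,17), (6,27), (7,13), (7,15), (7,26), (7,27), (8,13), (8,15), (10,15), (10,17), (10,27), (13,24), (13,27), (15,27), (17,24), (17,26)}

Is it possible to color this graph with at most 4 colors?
A valid 4-coloring: color 1: [0, 7, 8, 10]; color 2: [2, 24, 26, 27]; color 3: [1, 4, 13, 15, 17]; color 4: [6].
(χ(G) = 4 ≤ 4.)

Yes, G is 4-colorable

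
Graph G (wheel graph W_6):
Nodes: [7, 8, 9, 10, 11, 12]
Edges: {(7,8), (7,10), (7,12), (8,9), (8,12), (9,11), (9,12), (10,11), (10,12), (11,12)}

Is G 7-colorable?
Yes, G is 7-colorable

A valid 7-coloring: color 1: [12]; color 2: [8, 10]; color 3: [7, 9]; color 4: [11].
(χ(G) = 4 ≤ 7.)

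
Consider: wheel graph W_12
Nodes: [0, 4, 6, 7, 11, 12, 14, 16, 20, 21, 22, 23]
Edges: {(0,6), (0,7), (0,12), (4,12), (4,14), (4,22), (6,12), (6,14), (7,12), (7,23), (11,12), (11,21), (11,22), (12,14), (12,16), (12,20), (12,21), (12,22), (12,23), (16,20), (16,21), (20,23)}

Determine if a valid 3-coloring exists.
Odd cycle [21, 11, 22, 4, 14, 6, 0, 7, 23, 20, 16] needs 3 colors (χ ≥ 3).
Vertex 12 is adjacent to every vertex of [0, 4, 6, 7, 11, 14, 16, 20, 21, 22, 23], which already need 3 colors among themselves, so 12 needs a new color (χ ≥ 4).
Hence χ(G) ≥ 4 > 3, so no proper 3-coloring exists.

No, G is not 3-colorable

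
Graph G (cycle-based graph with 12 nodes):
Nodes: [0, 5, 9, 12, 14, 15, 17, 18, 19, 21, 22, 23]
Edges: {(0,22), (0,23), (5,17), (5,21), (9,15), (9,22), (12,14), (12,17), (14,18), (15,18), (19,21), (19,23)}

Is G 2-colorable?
Yes, G is 2-colorable

A valid 2-coloring: color 1: [0, 5, 9, 12, 18, 19]; color 2: [14, 15, 17, 21, 22, 23].
(χ(G) = 2 ≤ 2.)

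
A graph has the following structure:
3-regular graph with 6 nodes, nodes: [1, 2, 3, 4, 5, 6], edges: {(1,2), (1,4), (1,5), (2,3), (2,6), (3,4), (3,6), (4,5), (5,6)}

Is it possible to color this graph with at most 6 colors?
A valid 6-coloring: color 1: [3, 5]; color 2: [1, 6]; color 3: [2, 4].
(χ(G) = 3 ≤ 6.)

Yes, G is 6-colorable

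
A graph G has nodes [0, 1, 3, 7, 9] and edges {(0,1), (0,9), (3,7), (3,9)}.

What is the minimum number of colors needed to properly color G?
χ(G) = 2

Clique number ω(G) = 2 (lower bound: χ ≥ ω).
The graph is bipartite (no odd cycle), so 2 colors suffice: χ(G) = 2.
A valid 2-coloring: color 1: [1, 7, 9]; color 2: [0, 3].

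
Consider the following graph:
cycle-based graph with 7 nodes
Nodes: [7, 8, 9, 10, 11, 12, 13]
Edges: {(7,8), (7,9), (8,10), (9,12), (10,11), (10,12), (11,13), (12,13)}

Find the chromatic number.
χ(G) = 3

Clique number ω(G) = 2 (lower bound: χ ≥ ω).
Odd cycle [12, 9, 7, 8, 10] needs 3 colors (χ ≥ 3).
The coloring below uses 3 colors, so χ(G) = 3.
A valid 3-coloring: color 1: [9, 10, 13]; color 2: [8, 11, 12]; color 3: [7].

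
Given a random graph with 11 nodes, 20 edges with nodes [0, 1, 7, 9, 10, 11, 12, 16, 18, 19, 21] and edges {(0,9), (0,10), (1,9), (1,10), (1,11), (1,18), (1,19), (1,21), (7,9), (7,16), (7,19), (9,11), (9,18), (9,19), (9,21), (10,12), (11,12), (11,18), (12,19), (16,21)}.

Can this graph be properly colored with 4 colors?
A valid 4-coloring: color 1: [9, 10, 16]; color 2: [0, 1, 7, 12]; color 3: [11, 19, 21]; color 4: [18].
(χ(G) = 4 ≤ 4.)

Yes, G is 4-colorable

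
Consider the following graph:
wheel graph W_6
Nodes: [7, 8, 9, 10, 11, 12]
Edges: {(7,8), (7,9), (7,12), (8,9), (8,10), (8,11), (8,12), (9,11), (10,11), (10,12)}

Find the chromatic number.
Clique number ω(G) = 3 (lower bound: χ ≥ ω).
Odd cycle [12, 7, 9, 11, 10] needs 3 colors (χ ≥ 3).
Vertex 8 is adjacent to every vertex of [7, 9, 10, 11, 12], which already need 3 colors among themselves, so 8 needs a new color (χ ≥ 4).
The coloring below uses 4 colors, so χ(G) = 4.
A valid 4-coloring: color 1: [8]; color 2: [11, 12]; color 3: [7, 10]; color 4: [9].

χ(G) = 4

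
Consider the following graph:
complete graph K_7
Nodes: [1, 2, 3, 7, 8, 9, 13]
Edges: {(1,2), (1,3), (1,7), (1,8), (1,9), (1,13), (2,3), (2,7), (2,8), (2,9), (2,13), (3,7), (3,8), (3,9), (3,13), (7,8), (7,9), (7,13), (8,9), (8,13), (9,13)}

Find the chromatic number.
Clique number ω(G) = 7 (lower bound: χ ≥ ω).
The clique on [1, 2, 3, 7, 8, 9, 13] has size 7, forcing χ ≥ 7, and the coloring below uses 7 colors, so χ(G) = 7.
A valid 7-coloring: color 1: [13]; color 2: [3]; color 3: [9]; color 4: [2]; color 5: [1]; color 6: [7]; color 7: [8].

χ(G) = 7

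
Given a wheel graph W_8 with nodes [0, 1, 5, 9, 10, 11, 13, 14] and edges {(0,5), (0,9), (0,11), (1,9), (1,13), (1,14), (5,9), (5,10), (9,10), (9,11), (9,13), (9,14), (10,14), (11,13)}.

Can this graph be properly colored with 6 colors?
Yes, G is 6-colorable

A valid 6-coloring: color 1: [9]; color 2: [1, 5, 11]; color 3: [0, 10, 13]; color 4: [14].
(χ(G) = 4 ≤ 6.)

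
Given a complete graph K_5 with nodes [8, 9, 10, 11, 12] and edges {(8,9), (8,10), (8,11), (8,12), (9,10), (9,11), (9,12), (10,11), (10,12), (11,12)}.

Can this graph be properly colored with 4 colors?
The clique on vertices [8, 9, 10, 11, 12] has size 5 > 4, so it alone needs 5 colors.

No, G is not 4-colorable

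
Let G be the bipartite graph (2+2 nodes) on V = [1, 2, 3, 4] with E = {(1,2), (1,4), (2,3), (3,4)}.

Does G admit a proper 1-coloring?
No, G is not 1-colorable

Edge (1,2) forces its endpoints to differ, so 1 color is not enough.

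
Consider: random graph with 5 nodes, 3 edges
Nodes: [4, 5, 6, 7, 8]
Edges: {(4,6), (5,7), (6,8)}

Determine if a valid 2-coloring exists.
Yes, G is 2-colorable

A valid 2-coloring: color 1: [5, 6]; color 2: [4, 7, 8].
(χ(G) = 2 ≤ 2.)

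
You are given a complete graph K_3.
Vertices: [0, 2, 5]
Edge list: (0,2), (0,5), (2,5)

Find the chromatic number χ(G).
Clique number ω(G) = 3 (lower bound: χ ≥ ω).
The clique on [0, 2, 5] has size 3, forcing χ ≥ 3, and the coloring below uses 3 colors, so χ(G) = 3.
A valid 3-coloring: color 1: [5]; color 2: [0]; color 3: [2].

χ(G) = 3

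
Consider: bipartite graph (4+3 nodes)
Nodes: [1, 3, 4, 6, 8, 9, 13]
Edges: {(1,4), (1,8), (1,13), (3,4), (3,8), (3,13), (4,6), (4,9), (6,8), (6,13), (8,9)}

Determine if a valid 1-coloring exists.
Edge (8,9) forces its endpoints to differ, so 1 color is not enough.

No, G is not 1-colorable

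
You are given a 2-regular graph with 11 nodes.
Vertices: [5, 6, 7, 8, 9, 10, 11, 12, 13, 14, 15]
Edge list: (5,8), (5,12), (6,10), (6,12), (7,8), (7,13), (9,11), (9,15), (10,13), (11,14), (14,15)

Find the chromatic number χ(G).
Clique number ω(G) = 2 (lower bound: χ ≥ ω).
Odd cycle [8, 5, 12, 6, 10, 13, 7] needs 3 colors (χ ≥ 3).
The coloring below uses 3 colors, so χ(G) = 3.
A valid 3-coloring: color 1: [6, 8, 9, 13, 14]; color 2: [5, 7, 10, 11, 15]; color 3: [12].

χ(G) = 3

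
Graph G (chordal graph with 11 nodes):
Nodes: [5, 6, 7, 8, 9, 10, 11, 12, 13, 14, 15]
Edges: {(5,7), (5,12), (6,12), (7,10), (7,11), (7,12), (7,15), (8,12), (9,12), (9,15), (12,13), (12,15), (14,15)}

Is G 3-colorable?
Yes, G is 3-colorable

A valid 3-coloring: color 1: [10, 11, 12, 14]; color 2: [6, 7, 8, 9, 13]; color 3: [5, 15].
(χ(G) = 3 ≤ 3.)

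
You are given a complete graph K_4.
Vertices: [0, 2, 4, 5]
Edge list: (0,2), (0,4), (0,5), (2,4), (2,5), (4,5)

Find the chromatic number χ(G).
Clique number ω(G) = 4 (lower bound: χ ≥ ω).
The clique on [0, 2, 4, 5] has size 4, forcing χ ≥ 4, and the coloring below uses 4 colors, so χ(G) = 4.
A valid 4-coloring: color 1: [0]; color 2: [4]; color 3: [5]; color 4: [2].

χ(G) = 4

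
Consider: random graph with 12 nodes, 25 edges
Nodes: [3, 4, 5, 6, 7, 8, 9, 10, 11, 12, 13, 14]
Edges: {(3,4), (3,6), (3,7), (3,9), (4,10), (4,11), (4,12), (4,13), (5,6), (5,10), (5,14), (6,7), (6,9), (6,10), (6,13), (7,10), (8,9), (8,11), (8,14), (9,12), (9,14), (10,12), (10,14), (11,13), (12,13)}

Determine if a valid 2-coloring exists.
The clique on vertices [4, 11, 13] has size 3 > 2, so it alone needs 3 colors.

No, G is not 2-colorable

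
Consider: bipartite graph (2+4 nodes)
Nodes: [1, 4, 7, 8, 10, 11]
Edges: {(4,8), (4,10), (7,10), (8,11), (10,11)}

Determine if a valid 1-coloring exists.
Edge (8,11) forces its endpoints to differ, so 1 color is not enough.

No, G is not 1-colorable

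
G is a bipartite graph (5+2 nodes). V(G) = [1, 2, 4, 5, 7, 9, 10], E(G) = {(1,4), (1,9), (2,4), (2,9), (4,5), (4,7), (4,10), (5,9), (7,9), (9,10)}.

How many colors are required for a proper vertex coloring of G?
Clique number ω(G) = 2 (lower bound: χ ≥ ω).
The graph is bipartite (no odd cycle), so 2 colors suffice: χ(G) = 2.
A valid 2-coloring: color 1: [4, 9]; color 2: [1, 2, 5, 7, 10].

χ(G) = 2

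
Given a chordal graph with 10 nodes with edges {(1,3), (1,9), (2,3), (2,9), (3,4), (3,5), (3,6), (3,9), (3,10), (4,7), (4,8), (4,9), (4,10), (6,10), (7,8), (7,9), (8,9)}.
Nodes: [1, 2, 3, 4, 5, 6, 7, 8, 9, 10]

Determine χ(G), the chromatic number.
Clique number ω(G) = 4 (lower bound: χ ≥ ω).
The clique on [4, 7, 8, 9] has size 4, forcing χ ≥ 4, and the coloring below uses 4 colors, so χ(G) = 4.
A valid 4-coloring: color 1: [3, 7]; color 2: [5, 9, 10]; color 3: [1, 2, 4, 6]; color 4: [8].

χ(G) = 4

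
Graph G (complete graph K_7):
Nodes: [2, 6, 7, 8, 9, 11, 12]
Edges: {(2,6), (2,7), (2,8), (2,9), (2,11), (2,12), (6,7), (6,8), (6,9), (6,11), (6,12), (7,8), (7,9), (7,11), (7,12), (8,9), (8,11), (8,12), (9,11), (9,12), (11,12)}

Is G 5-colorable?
The clique on vertices [2, 6, 7, 8, 9, 11, 12] has size 7 > 5, so it alone needs 7 colors.

No, G is not 5-colorable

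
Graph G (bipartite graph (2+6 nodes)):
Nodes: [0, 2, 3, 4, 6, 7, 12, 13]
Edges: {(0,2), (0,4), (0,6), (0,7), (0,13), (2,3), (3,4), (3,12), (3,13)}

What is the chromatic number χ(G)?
Clique number ω(G) = 2 (lower bound: χ ≥ ω).
The graph is bipartite (no odd cycle), so 2 colors suffice: χ(G) = 2.
A valid 2-coloring: color 1: [0, 3]; color 2: [2, 4, 6, 7, 12, 13].

χ(G) = 2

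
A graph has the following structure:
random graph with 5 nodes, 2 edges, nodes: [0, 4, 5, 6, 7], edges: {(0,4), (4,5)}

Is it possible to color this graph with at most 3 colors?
A valid 3-coloring: color 1: [4, 6, 7]; color 2: [0, 5].
(χ(G) = 2 ≤ 3.)

Yes, G is 3-colorable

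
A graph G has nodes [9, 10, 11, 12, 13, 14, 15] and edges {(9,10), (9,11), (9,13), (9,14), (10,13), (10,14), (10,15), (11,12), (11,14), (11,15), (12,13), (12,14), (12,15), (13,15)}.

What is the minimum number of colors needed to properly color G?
Clique number ω(G) = 3 (lower bound: χ ≥ ω).
Suppose a proper 3-coloring c exists. The clique [9, 10, 13] takes 3 distinct colors; by symmetry let c(9) = 1, c(10) = 2, c(13) = 3.
- Vertex 14: neighbors [9, 10] already have colors [1, 2] ⇒ c(14) = 3.
- Vertex 11: neighbors [9, 14] already have colors [1, 3] ⇒ c(11) = 2.
- Vertex 12: neighbors [11, 13] already have colors [2, 3] ⇒ c(12) = 1.
- Vertex 15: neighbors [12, 10, 13] already have colors [1, 2, 3] — all 3 colors blocked. Contradiction.
The forced assignments end in a contradiction, so G has no proper 3-coloring (χ ≥ 4).
The coloring below uses 4 colors, so χ(G) = 4.
A valid 4-coloring: color 1: [10, 12]; color 2: [11, 13]; color 3: [9, 15]; color 4: [14].

χ(G) = 4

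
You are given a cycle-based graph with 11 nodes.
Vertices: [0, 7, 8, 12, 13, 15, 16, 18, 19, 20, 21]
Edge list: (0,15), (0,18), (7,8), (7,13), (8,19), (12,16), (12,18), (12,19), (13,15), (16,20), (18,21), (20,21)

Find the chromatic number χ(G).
χ(G) = 3

Clique number ω(G) = 2 (lower bound: χ ≥ ω).
Odd cycle [21, 20, 16, 12, 18] needs 3 colors (χ ≥ 3).
The coloring below uses 3 colors, so χ(G) = 3.
A valid 3-coloring: color 1: [7, 15, 18, 19, 20]; color 2: [0, 8, 12, 13, 21]; color 3: [16].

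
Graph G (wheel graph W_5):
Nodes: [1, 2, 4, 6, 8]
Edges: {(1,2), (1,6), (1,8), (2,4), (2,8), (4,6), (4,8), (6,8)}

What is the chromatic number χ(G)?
χ(G) = 3

Clique number ω(G) = 3 (lower bound: χ ≥ ω).
The clique on [1, 2, 8] has size 3, forcing χ ≥ 3, and the coloring below uses 3 colors, so χ(G) = 3.
A valid 3-coloring: color 1: [8]; color 2: [2, 6]; color 3: [1, 4].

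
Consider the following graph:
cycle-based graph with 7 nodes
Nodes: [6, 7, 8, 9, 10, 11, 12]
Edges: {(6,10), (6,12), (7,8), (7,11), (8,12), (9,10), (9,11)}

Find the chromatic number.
Clique number ω(G) = 2 (lower bound: χ ≥ ω).
Odd cycle [6, 12, 8, 7, 11, 9, 10] needs 3 colors (χ ≥ 3).
The coloring below uses 3 colors, so χ(G) = 3.
A valid 3-coloring: color 1: [6, 8, 9]; color 2: [7, 10, 12]; color 3: [11].

χ(G) = 3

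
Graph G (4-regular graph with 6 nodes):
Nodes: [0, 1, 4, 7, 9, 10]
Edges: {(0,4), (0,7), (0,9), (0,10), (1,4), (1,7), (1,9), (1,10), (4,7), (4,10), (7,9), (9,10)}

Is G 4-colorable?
Yes, G is 4-colorable

A valid 4-coloring: color 1: [4, 9]; color 2: [7, 10]; color 3: [0, 1].
(χ(G) = 3 ≤ 4.)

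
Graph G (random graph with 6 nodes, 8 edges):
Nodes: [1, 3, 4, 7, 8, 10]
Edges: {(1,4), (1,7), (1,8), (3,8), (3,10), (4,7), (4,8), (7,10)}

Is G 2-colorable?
No, G is not 2-colorable

The clique on vertices [1, 4, 8] has size 3 > 2, so it alone needs 3 colors.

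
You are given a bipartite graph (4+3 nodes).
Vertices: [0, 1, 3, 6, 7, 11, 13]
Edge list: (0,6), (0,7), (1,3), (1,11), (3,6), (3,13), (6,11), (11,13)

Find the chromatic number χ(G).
χ(G) = 2

Clique number ω(G) = 2 (lower bound: χ ≥ ω).
The graph is bipartite (no odd cycle), so 2 colors suffice: χ(G) = 2.
A valid 2-coloring: color 1: [1, 6, 7, 13]; color 2: [0, 3, 11].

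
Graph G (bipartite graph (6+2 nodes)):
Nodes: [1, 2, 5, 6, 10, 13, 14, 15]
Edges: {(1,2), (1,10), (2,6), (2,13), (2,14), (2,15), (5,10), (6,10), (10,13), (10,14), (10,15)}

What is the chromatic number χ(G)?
Clique number ω(G) = 2 (lower bound: χ ≥ ω).
The graph is bipartite (no odd cycle), so 2 colors suffice: χ(G) = 2.
A valid 2-coloring: color 1: [2, 10]; color 2: [1, 5, 6, 13, 14, 15].

χ(G) = 2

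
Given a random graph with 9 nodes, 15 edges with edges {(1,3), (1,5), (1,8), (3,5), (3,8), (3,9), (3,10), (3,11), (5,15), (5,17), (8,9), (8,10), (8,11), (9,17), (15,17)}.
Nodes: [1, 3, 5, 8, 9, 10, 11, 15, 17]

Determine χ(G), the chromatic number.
Clique number ω(G) = 3 (lower bound: χ ≥ ω).
The clique on [5, 15, 17] has size 3, forcing χ ≥ 3, and the coloring below uses 3 colors, so χ(G) = 3.
A valid 3-coloring: color 1: [3, 17]; color 2: [5, 8]; color 3: [1, 9, 10, 11, 15].

χ(G) = 3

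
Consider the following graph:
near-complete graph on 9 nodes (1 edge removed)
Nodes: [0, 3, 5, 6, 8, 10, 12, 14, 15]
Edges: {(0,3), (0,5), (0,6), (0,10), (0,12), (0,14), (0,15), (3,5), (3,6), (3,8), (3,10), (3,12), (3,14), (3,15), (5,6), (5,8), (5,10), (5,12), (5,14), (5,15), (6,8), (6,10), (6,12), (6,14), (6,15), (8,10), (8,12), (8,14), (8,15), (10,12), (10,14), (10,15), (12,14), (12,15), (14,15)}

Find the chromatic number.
χ(G) = 8

Clique number ω(G) = 8 (lower bound: χ ≥ ω).
The clique on [0, 3, 5, 6, 10, 12, 14, 15] has size 8, forcing χ ≥ 8, and the coloring below uses 8 colors, so χ(G) = 8.
A valid 8-coloring: color 1: [5]; color 2: [15]; color 3: [10]; color 4: [6]; color 5: [14]; color 6: [12]; color 7: [3]; color 8: [0, 8].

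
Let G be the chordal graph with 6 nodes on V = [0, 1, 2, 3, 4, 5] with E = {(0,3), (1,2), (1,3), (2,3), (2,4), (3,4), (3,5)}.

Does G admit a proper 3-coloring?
A valid 3-coloring: color 1: [3]; color 2: [0, 2, 5]; color 3: [1, 4].
(χ(G) = 3 ≤ 3.)

Yes, G is 3-colorable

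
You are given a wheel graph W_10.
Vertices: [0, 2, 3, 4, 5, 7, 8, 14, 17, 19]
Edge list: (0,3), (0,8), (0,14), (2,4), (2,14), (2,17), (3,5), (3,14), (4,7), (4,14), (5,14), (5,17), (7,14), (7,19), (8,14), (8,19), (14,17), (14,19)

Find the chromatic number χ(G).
χ(G) = 4

Clique number ω(G) = 3 (lower bound: χ ≥ ω).
Odd cycle [5, 3, 0, 8, 19, 7, 4, 2, 17] needs 3 colors (χ ≥ 3).
Vertex 14 is adjacent to every vertex of [0, 2, 3, 4, 5, 7, 8, 17, 19], which already need 3 colors among themselves, so 14 needs a new color (χ ≥ 4).
The coloring below uses 4 colors, so χ(G) = 4.
A valid 4-coloring: color 1: [14]; color 2: [0, 2, 5, 19]; color 3: [3, 7, 8, 17]; color 4: [4].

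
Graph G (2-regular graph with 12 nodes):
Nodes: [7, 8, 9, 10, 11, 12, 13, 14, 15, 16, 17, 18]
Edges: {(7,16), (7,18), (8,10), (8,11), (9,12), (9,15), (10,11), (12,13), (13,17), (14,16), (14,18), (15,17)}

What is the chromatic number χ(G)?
Clique number ω(G) = 3 (lower bound: χ ≥ ω).
The clique on [8, 10, 11] has size 3, forcing χ ≥ 3, and the coloring below uses 3 colors, so χ(G) = 3.
A valid 3-coloring: color 1: [9, 10, 16, 17, 18]; color 2: [7, 11, 12, 14, 15]; color 3: [8, 13].

χ(G) = 3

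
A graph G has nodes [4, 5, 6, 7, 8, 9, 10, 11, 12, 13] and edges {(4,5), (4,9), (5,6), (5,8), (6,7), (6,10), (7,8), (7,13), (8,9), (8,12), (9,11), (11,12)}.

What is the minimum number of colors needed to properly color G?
χ(G) = 2

Clique number ω(G) = 2 (lower bound: χ ≥ ω).
The graph is bipartite (no odd cycle), so 2 colors suffice: χ(G) = 2.
A valid 2-coloring: color 1: [4, 6, 8, 11, 13]; color 2: [5, 7, 9, 10, 12].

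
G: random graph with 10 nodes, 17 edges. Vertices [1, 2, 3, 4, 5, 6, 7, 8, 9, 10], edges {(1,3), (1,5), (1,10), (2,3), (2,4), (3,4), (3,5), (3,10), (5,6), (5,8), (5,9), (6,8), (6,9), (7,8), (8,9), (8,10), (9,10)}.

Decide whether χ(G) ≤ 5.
A valid 5-coloring: color 1: [3, 8]; color 2: [2, 5, 7, 10]; color 3: [1, 4, 9]; color 4: [6].
(χ(G) = 4 ≤ 5.)

Yes, G is 5-colorable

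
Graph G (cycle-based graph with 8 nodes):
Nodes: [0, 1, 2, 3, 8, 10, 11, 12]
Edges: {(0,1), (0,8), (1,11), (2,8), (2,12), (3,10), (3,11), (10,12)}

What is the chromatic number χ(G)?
χ(G) = 2

Clique number ω(G) = 2 (lower bound: χ ≥ ω).
The graph is bipartite (no odd cycle), so 2 colors suffice: χ(G) = 2.
A valid 2-coloring: color 1: [1, 3, 8, 12]; color 2: [0, 2, 10, 11].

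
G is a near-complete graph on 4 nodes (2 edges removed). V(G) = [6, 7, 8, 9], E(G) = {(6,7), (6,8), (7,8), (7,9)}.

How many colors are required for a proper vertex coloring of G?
Clique number ω(G) = 3 (lower bound: χ ≥ ω).
The clique on [6, 7, 8] has size 3, forcing χ ≥ 3, and the coloring below uses 3 colors, so χ(G) = 3.
A valid 3-coloring: color 1: [7]; color 2: [8, 9]; color 3: [6].

χ(G) = 3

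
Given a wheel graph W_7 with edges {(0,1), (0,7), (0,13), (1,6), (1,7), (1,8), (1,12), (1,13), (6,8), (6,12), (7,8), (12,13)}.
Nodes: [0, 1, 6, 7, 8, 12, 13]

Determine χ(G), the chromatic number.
χ(G) = 3

Clique number ω(G) = 3 (lower bound: χ ≥ ω).
The clique on [0, 1, 13] has size 3, forcing χ ≥ 3, and the coloring below uses 3 colors, so χ(G) = 3.
A valid 3-coloring: color 1: [1]; color 2: [0, 8, 12]; color 3: [6, 7, 13].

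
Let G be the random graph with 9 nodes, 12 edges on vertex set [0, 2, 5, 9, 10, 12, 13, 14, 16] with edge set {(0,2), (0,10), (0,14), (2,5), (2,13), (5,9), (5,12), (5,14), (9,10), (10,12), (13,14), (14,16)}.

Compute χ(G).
Clique number ω(G) = 2 (lower bound: χ ≥ ω).
Odd cycle [14, 5, 12, 10, 0] needs 3 colors (χ ≥ 3).
The coloring below uses 3 colors, so χ(G) = 3.
A valid 3-coloring: color 1: [0, 5, 13, 16]; color 2: [2, 10, 14]; color 3: [9, 12].

χ(G) = 3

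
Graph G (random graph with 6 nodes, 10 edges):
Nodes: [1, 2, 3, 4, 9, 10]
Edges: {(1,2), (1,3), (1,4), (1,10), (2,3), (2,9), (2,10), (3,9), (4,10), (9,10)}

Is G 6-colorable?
A valid 6-coloring: color 1: [1, 9]; color 2: [3, 10]; color 3: [2, 4].
(χ(G) = 3 ≤ 6.)

Yes, G is 6-colorable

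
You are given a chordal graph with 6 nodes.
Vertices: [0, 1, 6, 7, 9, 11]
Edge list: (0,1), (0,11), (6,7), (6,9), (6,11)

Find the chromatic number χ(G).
Clique number ω(G) = 2 (lower bound: χ ≥ ω).
The graph is bipartite (no odd cycle), so 2 colors suffice: χ(G) = 2.
A valid 2-coloring: color 1: [0, 6]; color 2: [1, 7, 9, 11].

χ(G) = 2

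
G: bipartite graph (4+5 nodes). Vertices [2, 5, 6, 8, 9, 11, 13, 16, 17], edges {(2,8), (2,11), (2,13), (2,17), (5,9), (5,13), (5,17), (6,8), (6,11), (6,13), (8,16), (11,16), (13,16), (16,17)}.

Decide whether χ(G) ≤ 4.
Yes, G is 4-colorable

A valid 4-coloring: color 1: [2, 5, 6, 16]; color 2: [8, 9, 11, 13, 17].
(χ(G) = 2 ≤ 4.)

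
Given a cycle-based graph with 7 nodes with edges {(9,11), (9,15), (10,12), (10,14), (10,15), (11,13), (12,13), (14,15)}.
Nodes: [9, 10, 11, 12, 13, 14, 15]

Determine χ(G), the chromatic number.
Clique number ω(G) = 3 (lower bound: χ ≥ ω).
The clique on [10, 14, 15] has size 3, forcing χ ≥ 3, and the coloring below uses 3 colors, so χ(G) = 3.
A valid 3-coloring: color 1: [9, 10, 13]; color 2: [11, 12, 15]; color 3: [14].

χ(G) = 3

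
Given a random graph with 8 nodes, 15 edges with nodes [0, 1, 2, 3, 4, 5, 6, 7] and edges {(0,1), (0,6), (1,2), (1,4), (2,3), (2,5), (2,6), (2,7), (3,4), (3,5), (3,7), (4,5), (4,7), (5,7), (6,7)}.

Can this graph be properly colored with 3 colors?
The clique on vertices [2, 3, 5, 7] has size 4 > 3, so it alone needs 4 colors.

No, G is not 3-colorable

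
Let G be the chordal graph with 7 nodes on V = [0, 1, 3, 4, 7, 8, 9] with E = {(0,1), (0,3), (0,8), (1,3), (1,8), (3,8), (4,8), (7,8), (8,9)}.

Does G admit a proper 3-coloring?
The clique on vertices [0, 1, 3, 8] has size 4 > 3, so it alone needs 4 colors.

No, G is not 3-colorable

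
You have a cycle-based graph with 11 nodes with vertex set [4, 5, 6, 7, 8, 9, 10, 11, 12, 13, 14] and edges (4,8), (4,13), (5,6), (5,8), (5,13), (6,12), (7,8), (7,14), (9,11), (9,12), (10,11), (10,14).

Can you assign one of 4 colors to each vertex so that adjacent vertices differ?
A valid 4-coloring: color 1: [6, 8, 9, 10, 13]; color 2: [4, 5, 11, 12, 14]; color 3: [7].
(χ(G) = 3 ≤ 4.)

Yes, G is 4-colorable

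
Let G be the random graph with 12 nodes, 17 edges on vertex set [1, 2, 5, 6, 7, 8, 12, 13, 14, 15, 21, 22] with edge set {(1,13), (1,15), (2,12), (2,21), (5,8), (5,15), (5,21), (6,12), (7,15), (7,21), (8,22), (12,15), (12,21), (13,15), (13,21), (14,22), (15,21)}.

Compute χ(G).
χ(G) = 3

Clique number ω(G) = 3 (lower bound: χ ≥ ω).
The clique on [2, 12, 21] has size 3, forcing χ ≥ 3, and the coloring below uses 3 colors, so χ(G) = 3.
A valid 3-coloring: color 1: [2, 6, 8, 14, 15]; color 2: [1, 21, 22]; color 3: [5, 7, 12, 13].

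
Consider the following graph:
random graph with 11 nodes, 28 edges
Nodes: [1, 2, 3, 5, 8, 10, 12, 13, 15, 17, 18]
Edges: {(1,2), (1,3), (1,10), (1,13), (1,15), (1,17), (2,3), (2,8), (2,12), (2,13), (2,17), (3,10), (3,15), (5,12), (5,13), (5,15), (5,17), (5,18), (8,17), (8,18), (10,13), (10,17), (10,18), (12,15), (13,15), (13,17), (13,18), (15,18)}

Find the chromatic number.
Clique number ω(G) = 4 (lower bound: χ ≥ ω).
The clique on [1, 2, 13, 17] has size 4, forcing χ ≥ 4, and the coloring below uses 4 colors, so χ(G) = 4.
A valid 4-coloring: color 1: [3, 8, 12, 13]; color 2: [2, 10, 15]; color 3: [17, 18]; color 4: [1, 5].

χ(G) = 4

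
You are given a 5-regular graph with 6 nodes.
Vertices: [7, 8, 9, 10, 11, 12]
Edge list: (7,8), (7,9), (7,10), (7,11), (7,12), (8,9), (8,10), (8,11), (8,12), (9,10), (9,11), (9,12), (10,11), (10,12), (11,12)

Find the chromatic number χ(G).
χ(G) = 6

Clique number ω(G) = 6 (lower bound: χ ≥ ω).
The clique on [7, 8, 9, 10, 11, 12] has size 6, forcing χ ≥ 6, and the coloring below uses 6 colors, so χ(G) = 6.
A valid 6-coloring: color 1: [11]; color 2: [7]; color 3: [10]; color 4: [9]; color 5: [8]; color 6: [12].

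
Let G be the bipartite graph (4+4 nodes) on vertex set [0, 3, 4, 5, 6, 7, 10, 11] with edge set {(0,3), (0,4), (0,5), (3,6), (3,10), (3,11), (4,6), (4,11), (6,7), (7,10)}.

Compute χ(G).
χ(G) = 2

Clique number ω(G) = 2 (lower bound: χ ≥ ω).
The graph is bipartite (no odd cycle), so 2 colors suffice: χ(G) = 2.
A valid 2-coloring: color 1: [3, 4, 5, 7]; color 2: [0, 6, 10, 11].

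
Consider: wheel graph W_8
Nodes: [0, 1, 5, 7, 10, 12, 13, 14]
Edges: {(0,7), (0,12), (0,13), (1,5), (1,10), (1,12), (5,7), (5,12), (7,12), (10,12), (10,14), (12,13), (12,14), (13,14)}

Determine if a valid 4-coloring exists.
A valid 4-coloring: color 1: [12]; color 2: [0, 5, 14]; color 3: [7, 10, 13]; color 4: [1].
(χ(G) = 4 ≤ 4.)

Yes, G is 4-colorable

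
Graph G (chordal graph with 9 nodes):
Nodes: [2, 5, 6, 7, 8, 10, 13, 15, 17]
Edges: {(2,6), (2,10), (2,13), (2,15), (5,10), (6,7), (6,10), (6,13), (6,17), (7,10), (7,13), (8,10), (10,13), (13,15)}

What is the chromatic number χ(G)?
χ(G) = 4

Clique number ω(G) = 4 (lower bound: χ ≥ ω).
The clique on [2, 6, 10, 13] has size 4, forcing χ ≥ 4, and the coloring below uses 4 colors, so χ(G) = 4.
A valid 4-coloring: color 1: [10, 15, 17]; color 2: [5, 6, 8]; color 3: [13]; color 4: [2, 7].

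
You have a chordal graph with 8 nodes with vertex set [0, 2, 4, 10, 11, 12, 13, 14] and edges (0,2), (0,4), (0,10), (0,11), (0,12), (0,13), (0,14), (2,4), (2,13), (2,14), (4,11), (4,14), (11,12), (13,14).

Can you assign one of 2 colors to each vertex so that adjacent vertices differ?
The clique on vertices [0, 2, 4, 14] has size 4 > 2, so it alone needs 4 colors.

No, G is not 2-colorable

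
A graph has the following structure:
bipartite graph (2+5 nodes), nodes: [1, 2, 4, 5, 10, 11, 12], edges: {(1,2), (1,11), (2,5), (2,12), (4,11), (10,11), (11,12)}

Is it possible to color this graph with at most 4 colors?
A valid 4-coloring: color 1: [2, 11]; color 2: [1, 4, 5, 10, 12].
(χ(G) = 2 ≤ 4.)

Yes, G is 4-colorable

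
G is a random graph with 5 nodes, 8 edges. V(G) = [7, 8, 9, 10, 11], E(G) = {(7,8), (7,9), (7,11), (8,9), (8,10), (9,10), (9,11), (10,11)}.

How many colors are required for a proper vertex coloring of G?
Clique number ω(G) = 3 (lower bound: χ ≥ ω).
The clique on [8, 9, 10] has size 3, forcing χ ≥ 3, and the coloring below uses 3 colors, so χ(G) = 3.
A valid 3-coloring: color 1: [9]; color 2: [7, 10]; color 3: [8, 11].

χ(G) = 3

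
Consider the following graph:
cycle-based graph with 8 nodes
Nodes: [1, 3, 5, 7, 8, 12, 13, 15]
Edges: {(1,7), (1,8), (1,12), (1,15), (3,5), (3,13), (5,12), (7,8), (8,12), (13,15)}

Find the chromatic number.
Clique number ω(G) = 3 (lower bound: χ ≥ ω).
The clique on [1, 8, 12] has size 3, forcing χ ≥ 3, and the coloring below uses 3 colors, so χ(G) = 3.
A valid 3-coloring: color 1: [1, 5, 13]; color 2: [3, 7, 12, 15]; color 3: [8].

χ(G) = 3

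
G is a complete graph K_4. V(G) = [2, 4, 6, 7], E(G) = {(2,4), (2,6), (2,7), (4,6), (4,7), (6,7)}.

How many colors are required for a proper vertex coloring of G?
χ(G) = 4

Clique number ω(G) = 4 (lower bound: χ ≥ ω).
The clique on [2, 4, 6, 7] has size 4, forcing χ ≥ 4, and the coloring below uses 4 colors, so χ(G) = 4.
A valid 4-coloring: color 1: [6]; color 2: [7]; color 3: [4]; color 4: [2].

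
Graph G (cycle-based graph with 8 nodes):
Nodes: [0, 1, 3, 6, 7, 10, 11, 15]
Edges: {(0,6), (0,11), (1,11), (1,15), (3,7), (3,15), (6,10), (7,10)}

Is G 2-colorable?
Yes, G is 2-colorable

A valid 2-coloring: color 1: [6, 7, 11, 15]; color 2: [0, 1, 3, 10].
(χ(G) = 2 ≤ 2.)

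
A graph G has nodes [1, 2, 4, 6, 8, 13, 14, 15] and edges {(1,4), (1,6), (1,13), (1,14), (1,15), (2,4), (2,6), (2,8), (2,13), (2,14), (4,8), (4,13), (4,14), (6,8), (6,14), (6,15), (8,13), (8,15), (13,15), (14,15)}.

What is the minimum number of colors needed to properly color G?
Clique number ω(G) = 4 (lower bound: χ ≥ ω).
The clique on [2, 4, 8, 13] has size 4, forcing χ ≥ 4, and the coloring below uses 4 colors, so χ(G) = 4.
A valid 4-coloring: color 1: [4, 6]; color 2: [1, 8]; color 3: [13, 14]; color 4: [2, 15].

χ(G) = 4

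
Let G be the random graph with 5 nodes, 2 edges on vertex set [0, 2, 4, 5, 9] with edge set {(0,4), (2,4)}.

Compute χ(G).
Clique number ω(G) = 2 (lower bound: χ ≥ ω).
The graph is bipartite (no odd cycle), so 2 colors suffice: χ(G) = 2.
A valid 2-coloring: color 1: [4, 5, 9]; color 2: [0, 2].

χ(G) = 2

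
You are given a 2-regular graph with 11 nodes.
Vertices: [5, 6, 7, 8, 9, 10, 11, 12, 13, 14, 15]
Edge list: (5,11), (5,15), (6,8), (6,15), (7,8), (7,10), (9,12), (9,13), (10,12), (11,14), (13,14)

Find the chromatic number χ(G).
Clique number ω(G) = 2 (lower bound: χ ≥ ω).
Odd cycle [13, 9, 12, 10, 7, 8, 6, 15, 5, 11, 14] needs 3 colors (χ ≥ 3).
The coloring below uses 3 colors, so χ(G) = 3.
A valid 3-coloring: color 1: [8, 11, 12, 13, 15]; color 2: [5, 6, 9, 10, 14]; color 3: [7].

χ(G) = 3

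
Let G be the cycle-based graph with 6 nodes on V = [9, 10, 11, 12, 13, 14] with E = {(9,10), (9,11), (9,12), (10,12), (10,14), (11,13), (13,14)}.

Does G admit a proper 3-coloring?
A valid 3-coloring: color 1: [10, 11]; color 2: [9, 13]; color 3: [12, 14].
(χ(G) = 3 ≤ 3.)

Yes, G is 3-colorable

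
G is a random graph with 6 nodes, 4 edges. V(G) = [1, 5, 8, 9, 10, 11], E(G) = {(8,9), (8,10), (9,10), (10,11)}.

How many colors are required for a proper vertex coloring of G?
Clique number ω(G) = 3 (lower bound: χ ≥ ω).
The clique on [8, 9, 10] has size 3, forcing χ ≥ 3, and the coloring below uses 3 colors, so χ(G) = 3.
A valid 3-coloring: color 1: [1, 5, 10]; color 2: [9, 11]; color 3: [8].

χ(G) = 3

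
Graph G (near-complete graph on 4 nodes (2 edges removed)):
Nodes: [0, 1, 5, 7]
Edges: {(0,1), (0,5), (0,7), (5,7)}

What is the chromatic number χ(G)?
χ(G) = 3

Clique number ω(G) = 3 (lower bound: χ ≥ ω).
The clique on [0, 5, 7] has size 3, forcing χ ≥ 3, and the coloring below uses 3 colors, so χ(G) = 3.
A valid 3-coloring: color 1: [0]; color 2: [1, 5]; color 3: [7].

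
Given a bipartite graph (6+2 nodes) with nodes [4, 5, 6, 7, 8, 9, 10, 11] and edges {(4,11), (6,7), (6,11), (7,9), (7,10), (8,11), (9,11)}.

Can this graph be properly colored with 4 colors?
Yes, G is 4-colorable

A valid 4-coloring: color 1: [5, 7, 11]; color 2: [4, 6, 8, 9, 10].
(χ(G) = 2 ≤ 4.)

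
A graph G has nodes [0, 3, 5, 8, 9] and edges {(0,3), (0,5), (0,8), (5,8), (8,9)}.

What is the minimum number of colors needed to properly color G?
Clique number ω(G) = 3 (lower bound: χ ≥ ω).
The clique on [0, 5, 8] has size 3, forcing χ ≥ 3, and the coloring below uses 3 colors, so χ(G) = 3.
A valid 3-coloring: color 1: [3, 8]; color 2: [0, 9]; color 3: [5].

χ(G) = 3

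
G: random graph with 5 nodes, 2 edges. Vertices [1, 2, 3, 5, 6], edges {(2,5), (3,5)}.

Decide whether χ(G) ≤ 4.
A valid 4-coloring: color 1: [1, 5, 6]; color 2: [2, 3].
(χ(G) = 2 ≤ 4.)

Yes, G is 4-colorable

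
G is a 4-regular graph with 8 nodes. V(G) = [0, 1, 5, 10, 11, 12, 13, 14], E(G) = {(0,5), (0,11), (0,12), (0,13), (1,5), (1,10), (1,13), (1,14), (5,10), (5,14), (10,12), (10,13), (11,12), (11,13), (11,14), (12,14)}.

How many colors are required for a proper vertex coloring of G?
χ(G) = 3

Clique number ω(G) = 3 (lower bound: χ ≥ ω).
The clique on [0, 11, 12] has size 3, forcing χ ≥ 3, and the coloring below uses 3 colors, so χ(G) = 3.
A valid 3-coloring: color 1: [1, 11]; color 2: [0, 10, 14]; color 3: [5, 12, 13].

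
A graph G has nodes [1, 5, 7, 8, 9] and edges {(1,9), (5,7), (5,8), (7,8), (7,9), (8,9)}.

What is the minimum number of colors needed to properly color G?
Clique number ω(G) = 3 (lower bound: χ ≥ ω).
The clique on [7, 8, 9] has size 3, forcing χ ≥ 3, and the coloring below uses 3 colors, so χ(G) = 3.
A valid 3-coloring: color 1: [1, 7]; color 2: [8]; color 3: [5, 9].

χ(G) = 3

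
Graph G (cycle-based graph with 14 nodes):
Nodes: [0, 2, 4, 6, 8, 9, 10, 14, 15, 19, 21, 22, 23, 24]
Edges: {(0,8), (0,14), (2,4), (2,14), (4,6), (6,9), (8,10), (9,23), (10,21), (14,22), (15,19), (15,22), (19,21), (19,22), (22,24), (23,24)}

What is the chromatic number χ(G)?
χ(G) = 3

Clique number ω(G) = 3 (lower bound: χ ≥ ω).
The clique on [15, 19, 22] has size 3, forcing χ ≥ 3, and the coloring below uses 3 colors, so χ(G) = 3.
A valid 3-coloring: color 1: [2, 6, 8, 21, 22, 23]; color 2: [4, 9, 10, 14, 19, 24]; color 3: [0, 15].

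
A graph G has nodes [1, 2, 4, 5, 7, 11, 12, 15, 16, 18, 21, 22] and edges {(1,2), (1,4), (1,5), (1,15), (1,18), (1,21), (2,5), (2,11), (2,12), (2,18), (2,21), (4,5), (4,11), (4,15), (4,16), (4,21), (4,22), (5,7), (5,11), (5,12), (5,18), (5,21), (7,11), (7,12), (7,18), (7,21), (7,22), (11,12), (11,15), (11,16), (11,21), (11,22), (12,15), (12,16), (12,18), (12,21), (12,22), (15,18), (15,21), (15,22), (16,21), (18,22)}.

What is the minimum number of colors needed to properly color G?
Clique number ω(G) = 5 (lower bound: χ ≥ ω).
The clique on [2, 5, 11, 12, 21] has size 5, forcing χ ≥ 5, and the coloring below uses 5 colors, so χ(G) = 5.
A valid 5-coloring: color 1: [1, 11]; color 2: [18, 21]; color 3: [4, 12]; color 4: [5, 16, 22]; color 5: [2, 7, 15].

χ(G) = 5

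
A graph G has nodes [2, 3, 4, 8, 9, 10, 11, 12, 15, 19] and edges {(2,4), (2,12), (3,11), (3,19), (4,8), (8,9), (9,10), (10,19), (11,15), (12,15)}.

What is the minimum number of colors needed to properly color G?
Clique number ω(G) = 2 (lower bound: χ ≥ ω).
The graph is bipartite (no odd cycle), so 2 colors suffice: χ(G) = 2.
A valid 2-coloring: color 1: [2, 3, 8, 10, 15]; color 2: [4, 9, 11, 12, 19].

χ(G) = 2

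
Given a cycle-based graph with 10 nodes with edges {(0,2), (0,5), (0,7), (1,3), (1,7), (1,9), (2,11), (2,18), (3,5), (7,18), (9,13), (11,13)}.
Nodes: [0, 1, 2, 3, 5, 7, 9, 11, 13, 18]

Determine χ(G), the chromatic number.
χ(G) = 3

Clique number ω(G) = 2 (lower bound: χ ≥ ω).
Odd cycle [1, 9, 13, 11, 2, 18, 7] needs 3 colors (χ ≥ 3).
The coloring below uses 3 colors, so χ(G) = 3.
A valid 3-coloring: color 1: [2, 5, 7, 9]; color 2: [0, 1, 13, 18]; color 3: [3, 11].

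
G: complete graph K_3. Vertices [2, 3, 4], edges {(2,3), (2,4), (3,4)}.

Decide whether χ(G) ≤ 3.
A valid 3-coloring: color 1: [3]; color 2: [4]; color 3: [2].
(χ(G) = 3 ≤ 3.)

Yes, G is 3-colorable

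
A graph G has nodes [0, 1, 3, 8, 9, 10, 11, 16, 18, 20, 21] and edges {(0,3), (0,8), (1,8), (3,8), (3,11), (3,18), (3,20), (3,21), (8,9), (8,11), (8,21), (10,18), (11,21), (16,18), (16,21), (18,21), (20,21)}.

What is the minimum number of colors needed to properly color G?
Clique number ω(G) = 4 (lower bound: χ ≥ ω).
The clique on [3, 8, 11, 21] has size 4, forcing χ ≥ 4, and the coloring below uses 4 colors, so χ(G) = 4.
A valid 4-coloring: color 1: [0, 1, 9, 10, 21]; color 2: [3, 16]; color 3: [8, 18, 20]; color 4: [11].

χ(G) = 4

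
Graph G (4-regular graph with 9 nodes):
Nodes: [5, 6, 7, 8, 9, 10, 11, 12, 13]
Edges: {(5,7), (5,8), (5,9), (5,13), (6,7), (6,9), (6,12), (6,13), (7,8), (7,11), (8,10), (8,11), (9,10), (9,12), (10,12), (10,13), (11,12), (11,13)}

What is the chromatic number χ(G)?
χ(G) = 3

Clique number ω(G) = 3 (lower bound: χ ≥ ω).
The clique on [5, 7, 8] has size 3, forcing χ ≥ 3, and the coloring below uses 3 colors, so χ(G) = 3.
A valid 3-coloring: color 1: [7, 12, 13]; color 2: [5, 6, 10, 11]; color 3: [8, 9].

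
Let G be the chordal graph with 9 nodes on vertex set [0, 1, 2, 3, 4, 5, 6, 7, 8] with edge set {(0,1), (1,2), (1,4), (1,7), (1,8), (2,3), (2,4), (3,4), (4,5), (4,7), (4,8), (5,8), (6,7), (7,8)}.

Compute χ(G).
χ(G) = 4

Clique number ω(G) = 4 (lower bound: χ ≥ ω).
The clique on [1, 4, 7, 8] has size 4, forcing χ ≥ 4, and the coloring below uses 4 colors, so χ(G) = 4.
A valid 4-coloring: color 1: [0, 4, 6]; color 2: [1, 3, 5]; color 3: [2, 7]; color 4: [8].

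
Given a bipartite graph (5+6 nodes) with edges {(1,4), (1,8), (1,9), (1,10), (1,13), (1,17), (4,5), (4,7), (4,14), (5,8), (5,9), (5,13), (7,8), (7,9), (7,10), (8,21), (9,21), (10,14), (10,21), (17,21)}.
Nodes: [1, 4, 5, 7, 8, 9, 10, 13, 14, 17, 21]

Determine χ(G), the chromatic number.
Clique number ω(G) = 2 (lower bound: χ ≥ ω).
The graph is bipartite (no odd cycle), so 2 colors suffice: χ(G) = 2.
A valid 2-coloring: color 1: [1, 5, 7, 14, 21]; color 2: [4, 8, 9, 10, 13, 17].

χ(G) = 2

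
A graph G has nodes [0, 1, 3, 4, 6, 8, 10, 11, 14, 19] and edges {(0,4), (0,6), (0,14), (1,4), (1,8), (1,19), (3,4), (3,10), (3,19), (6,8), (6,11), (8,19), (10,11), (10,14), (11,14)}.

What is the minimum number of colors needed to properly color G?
Clique number ω(G) = 3 (lower bound: χ ≥ ω).
The clique on [1, 8, 19] has size 3, forcing χ ≥ 3, and the coloring below uses 3 colors, so χ(G) = 3.
A valid 3-coloring: color 1: [1, 3, 6, 14]; color 2: [0, 10, 19]; color 3: [4, 8, 11].

χ(G) = 3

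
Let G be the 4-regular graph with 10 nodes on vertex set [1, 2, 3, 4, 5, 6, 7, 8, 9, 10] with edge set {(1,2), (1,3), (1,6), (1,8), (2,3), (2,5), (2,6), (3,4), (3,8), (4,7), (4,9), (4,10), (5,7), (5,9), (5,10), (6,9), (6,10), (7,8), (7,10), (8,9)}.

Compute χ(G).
χ(G) = 4

Clique number ω(G) = 3 (lower bound: χ ≥ ω).
Suppose a proper 3-coloring c exists. The clique [1, 2, 3] takes 3 distinct colors; by symmetry let c(1) = 1, c(2) = 2, c(3) = 3.
- Vertex 6: neighbors [1, 2] already have colors [1, 2] ⇒ c(6) = 3.
- Vertex 8: neighbors [1, 3] already have colors [1, 3] ⇒ c(8) = 2.
- Vertex 9: neighbors [8, 6] already have colors [2, 3] ⇒ c(9) = 1.
- Vertex 4: neighbors [9, 3] already have colors [1, 3] ⇒ c(4) = 2.
- Vertex 5: neighbors [9, 2] already have colors [1, 2] ⇒ c(5) = 3.
- Vertex 7: neighbors [4, 5] already have colors [2, 3] ⇒ c(7) = 1.
- Vertex 10: neighbors [7, 4, 5] already have colors [1, 2, 3] — all 3 colors blocked. Contradiction.
The forced assignments end in a contradiction, so G has no proper 3-coloring (χ ≥ 4).
The coloring below uses 4 colors, so χ(G) = 4.
A valid 4-coloring: color 1: [2, 9, 10]; color 2: [3, 6, 7]; color 3: [1, 4, 5]; color 4: [8].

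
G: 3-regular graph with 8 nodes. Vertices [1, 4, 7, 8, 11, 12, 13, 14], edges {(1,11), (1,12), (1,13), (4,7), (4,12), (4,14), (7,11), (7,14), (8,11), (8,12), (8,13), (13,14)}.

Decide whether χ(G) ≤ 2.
No, G is not 2-colorable

The clique on vertices [4, 7, 14] has size 3 > 2, so it alone needs 3 colors.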